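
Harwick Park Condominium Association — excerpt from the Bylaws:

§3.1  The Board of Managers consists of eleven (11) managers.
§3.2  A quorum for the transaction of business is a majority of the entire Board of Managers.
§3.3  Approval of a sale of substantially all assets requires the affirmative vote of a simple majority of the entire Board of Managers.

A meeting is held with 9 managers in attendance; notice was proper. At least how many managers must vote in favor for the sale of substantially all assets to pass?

6

The sale of substantially all assets requires a majority of the entire Board of Managers (11).
A majority of 11 is 6.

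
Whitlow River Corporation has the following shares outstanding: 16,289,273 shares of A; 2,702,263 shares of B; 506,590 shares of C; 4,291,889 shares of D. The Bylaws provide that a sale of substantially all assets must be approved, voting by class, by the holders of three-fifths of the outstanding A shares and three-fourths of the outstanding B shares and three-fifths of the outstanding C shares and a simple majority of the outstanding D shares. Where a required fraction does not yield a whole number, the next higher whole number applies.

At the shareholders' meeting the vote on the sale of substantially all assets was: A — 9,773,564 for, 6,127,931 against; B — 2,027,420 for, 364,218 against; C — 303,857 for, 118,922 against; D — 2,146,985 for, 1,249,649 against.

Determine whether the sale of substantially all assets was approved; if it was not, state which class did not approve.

Not approved — the C shares did not give the required vote.

A: 3/5 of 16289273 = 9773563.80, rounded up to 9773564; 9,773,564 required, 9,773,564 in favor — approved.
B: 3/4 of 2702263 = 2026697.25, rounded up to 2026698; 2,026,698 required, 2,027,420 in favor — approved.
C: 3/5 of 506590 = 303954; 303,954 required, 303,857 in favor — not approved.
D: a majority of 4291889 is 2145945; 2,145,945 required, 2,146,985 in favor — approved.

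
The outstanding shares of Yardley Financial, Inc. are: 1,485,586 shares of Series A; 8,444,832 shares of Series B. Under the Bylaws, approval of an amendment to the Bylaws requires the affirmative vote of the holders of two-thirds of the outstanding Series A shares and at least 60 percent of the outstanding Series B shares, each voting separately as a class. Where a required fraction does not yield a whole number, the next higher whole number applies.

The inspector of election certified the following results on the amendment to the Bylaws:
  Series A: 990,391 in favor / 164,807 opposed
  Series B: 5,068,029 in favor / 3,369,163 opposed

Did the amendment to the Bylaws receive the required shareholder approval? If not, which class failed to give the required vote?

Series A: 2/3 of 1485586 = 990390.67, rounded up to 990391; 990,391 required, 990,391 in favor — approved.
Series B: 3/5 of 8444832 = 5066899.20, rounded up to 5066900; 5,066,900 required, 5,068,029 in favor — approved.

Approved — every class gave the required vote.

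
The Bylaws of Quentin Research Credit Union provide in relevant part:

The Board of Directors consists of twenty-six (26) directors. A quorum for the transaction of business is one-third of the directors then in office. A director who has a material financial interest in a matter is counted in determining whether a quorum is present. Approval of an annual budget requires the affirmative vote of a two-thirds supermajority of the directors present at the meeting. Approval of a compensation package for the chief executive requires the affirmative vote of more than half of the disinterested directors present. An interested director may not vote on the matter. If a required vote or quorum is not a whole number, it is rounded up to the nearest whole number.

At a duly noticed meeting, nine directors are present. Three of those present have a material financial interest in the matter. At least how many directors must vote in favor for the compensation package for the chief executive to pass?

4

The compensation package for the chief executive requires a majority of the disinterested directors present (9 − 3 = 6).
A majority of 6 is 4.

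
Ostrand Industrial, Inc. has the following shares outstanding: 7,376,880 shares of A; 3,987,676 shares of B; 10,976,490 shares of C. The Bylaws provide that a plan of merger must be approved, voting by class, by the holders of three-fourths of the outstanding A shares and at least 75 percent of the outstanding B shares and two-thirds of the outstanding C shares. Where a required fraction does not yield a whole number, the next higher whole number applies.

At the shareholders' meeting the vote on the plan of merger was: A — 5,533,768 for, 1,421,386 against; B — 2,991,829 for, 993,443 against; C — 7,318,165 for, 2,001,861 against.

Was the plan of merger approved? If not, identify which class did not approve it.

A: 3/4 of 7376880 = 5532660; 5,532,660 required, 5,533,768 in favor — approved.
B: 3/4 of 3987676 = 2990757; 2,990,757 required, 2,991,829 in favor — approved.
C: 2/3 of 10976490 = 7317660; 7,317,660 required, 7,318,165 in favor — approved.

Approved — every class gave the required vote.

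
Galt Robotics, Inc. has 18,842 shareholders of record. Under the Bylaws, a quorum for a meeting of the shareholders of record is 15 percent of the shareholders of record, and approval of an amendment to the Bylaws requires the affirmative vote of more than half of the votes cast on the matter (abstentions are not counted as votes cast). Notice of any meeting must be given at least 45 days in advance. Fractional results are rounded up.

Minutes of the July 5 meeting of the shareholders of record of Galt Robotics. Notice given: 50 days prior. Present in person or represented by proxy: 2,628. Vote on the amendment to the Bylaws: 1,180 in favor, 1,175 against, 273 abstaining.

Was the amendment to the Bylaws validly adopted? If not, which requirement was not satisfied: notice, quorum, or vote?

Invalid — quorum requirement not satisfied.

Notice: 50 days given; 45 required. Satisfied.
Quorum: 15% of 18,842 = 2,826.30, rounded up to 2,827; 2,628 present. Not satisfied.
Vote: requires a majority of the votes cast (2,628 − 273 abstaining = 2,355); a majority of 2355 is 1178, so 1,178 needed; 1,180 in favor. Satisfied.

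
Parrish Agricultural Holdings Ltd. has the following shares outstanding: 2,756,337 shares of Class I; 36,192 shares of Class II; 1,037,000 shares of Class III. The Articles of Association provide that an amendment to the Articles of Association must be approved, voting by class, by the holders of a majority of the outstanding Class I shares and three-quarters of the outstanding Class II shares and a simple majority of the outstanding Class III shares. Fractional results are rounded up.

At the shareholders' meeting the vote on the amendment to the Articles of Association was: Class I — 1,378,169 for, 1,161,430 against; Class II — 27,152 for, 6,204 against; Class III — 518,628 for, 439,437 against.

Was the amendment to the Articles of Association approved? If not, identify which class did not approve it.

Class I: a majority of 2756337 is 1378169; 1,378,169 required, 1,378,169 in favor — approved.
Class II: 3/4 of 36192 = 27144; 27,144 required, 27,152 in favor — approved.
Class III: a majority of 1037000 is 518501; 518,501 required, 518,628 in favor — approved.

Approved — every class gave the required vote.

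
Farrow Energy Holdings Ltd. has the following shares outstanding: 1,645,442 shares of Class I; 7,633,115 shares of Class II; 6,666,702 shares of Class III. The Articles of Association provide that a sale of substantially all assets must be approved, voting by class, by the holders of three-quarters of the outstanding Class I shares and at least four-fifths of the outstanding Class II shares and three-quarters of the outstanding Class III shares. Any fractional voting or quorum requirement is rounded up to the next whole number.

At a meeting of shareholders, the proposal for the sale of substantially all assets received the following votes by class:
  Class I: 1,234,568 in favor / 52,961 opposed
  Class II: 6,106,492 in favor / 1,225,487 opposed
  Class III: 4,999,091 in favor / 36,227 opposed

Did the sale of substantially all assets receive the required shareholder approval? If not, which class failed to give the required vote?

Not approved — the Class III shares did not give the required vote.

Class I: 3/4 of 1645442 = 1234081.50, rounded up to 1234082; 1,234,082 required, 1,234,568 in favor — approved.
Class II: 4/5 of 7633115 = 6106492; 6,106,492 required, 6,106,492 in favor — approved.
Class III: 3/4 of 6666702 = 5000026.50, rounded up to 5000027; 5,000,027 required, 4,999,091 in favor — not approved.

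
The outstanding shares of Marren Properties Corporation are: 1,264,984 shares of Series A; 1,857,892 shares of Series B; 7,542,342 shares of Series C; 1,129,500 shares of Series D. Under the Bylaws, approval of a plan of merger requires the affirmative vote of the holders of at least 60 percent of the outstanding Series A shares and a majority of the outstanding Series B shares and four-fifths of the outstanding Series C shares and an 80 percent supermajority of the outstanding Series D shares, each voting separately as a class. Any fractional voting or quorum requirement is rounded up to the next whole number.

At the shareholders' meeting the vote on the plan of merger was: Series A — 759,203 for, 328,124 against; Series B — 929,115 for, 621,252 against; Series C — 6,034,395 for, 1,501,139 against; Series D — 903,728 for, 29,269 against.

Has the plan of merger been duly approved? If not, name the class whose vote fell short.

Series A: 3/5 of 1264984 = 758990.40, rounded up to 758991; 758,991 required, 759,203 in favor — approved.
Series B: a majority of 1857892 is 928947; 928,947 required, 929,115 in favor — approved.
Series C: 4/5 of 7542342 = 6033873.60, rounded up to 6033874; 6,033,874 required, 6,034,395 in favor — approved.
Series D: 4/5 of 1129500 = 903600; 903,600 required, 903,728 in favor — approved.

Approved — every class gave the required vote.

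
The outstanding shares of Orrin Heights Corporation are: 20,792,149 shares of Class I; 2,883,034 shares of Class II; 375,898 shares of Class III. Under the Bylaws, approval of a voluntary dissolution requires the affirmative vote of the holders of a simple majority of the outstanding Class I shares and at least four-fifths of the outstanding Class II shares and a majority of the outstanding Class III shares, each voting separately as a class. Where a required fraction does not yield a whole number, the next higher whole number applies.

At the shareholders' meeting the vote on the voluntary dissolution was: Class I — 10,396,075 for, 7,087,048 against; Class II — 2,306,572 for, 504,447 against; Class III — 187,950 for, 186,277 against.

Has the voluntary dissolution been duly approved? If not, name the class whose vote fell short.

Class I: a majority of 20792149 is 10396075; 10,396,075 required, 10,396,075 in favor — approved.
Class II: 4/5 of 2883034 = 2306427.20, rounded up to 2306428; 2,306,428 required, 2,306,572 in favor — approved.
Class III: a majority of 375898 is 187950; 187,950 required, 187,950 in favor — approved.

Approved — every class gave the required vote.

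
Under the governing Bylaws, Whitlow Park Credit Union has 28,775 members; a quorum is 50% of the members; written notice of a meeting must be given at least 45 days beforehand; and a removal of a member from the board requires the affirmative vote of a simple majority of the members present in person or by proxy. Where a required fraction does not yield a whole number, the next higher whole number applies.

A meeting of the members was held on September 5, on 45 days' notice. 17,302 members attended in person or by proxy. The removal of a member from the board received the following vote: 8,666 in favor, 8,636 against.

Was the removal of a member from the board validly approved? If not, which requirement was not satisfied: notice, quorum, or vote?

Valid — all requirements satisfied.

Notice: 45 days given; 45 required. Satisfied.
Quorum: 50% of 28,775 = 14,387.50, rounded up to 14,388; 17,302 present. Satisfied.
Vote: requires a majority of those present (17,302); a majority of 17302 is 8652, so 8,652 needed; 8,666 in favor. Satisfied.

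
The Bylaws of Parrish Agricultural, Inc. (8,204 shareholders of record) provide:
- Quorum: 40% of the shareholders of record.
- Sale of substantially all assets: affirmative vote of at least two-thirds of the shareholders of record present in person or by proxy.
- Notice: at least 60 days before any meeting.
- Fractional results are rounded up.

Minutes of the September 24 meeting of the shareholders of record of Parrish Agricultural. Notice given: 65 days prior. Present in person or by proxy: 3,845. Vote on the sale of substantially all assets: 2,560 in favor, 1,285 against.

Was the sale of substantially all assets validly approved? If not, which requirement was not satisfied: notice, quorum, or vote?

Invalid — vote requirement not satisfied.

Notice: 65 days given; 60 required. Satisfied.
Quorum: 40% of 8,204 = 3,281.60, rounded up to 3,282; 3,845 present. Satisfied.
Vote: requires two-thirds of those present (3,845); 2/3 of 3845 = 2563.33, rounded up to 2564, so 2,564 needed; 2,560 in favor. Not satisfied.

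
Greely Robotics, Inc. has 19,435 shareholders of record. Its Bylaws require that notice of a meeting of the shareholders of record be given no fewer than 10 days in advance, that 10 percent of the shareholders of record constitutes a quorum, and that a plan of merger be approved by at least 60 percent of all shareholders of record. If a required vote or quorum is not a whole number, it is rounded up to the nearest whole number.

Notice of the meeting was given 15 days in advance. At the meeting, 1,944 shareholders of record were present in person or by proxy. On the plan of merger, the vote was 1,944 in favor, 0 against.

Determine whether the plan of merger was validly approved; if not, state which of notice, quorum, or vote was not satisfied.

Notice: 15 days given; 10 required. Satisfied.
Quorum: 10% of 19,435 = 1,943.50, rounded up to 1,944; 1,944 present. Satisfied.
Vote: requires three-fifths of all shareholders of record (19,435); 3/5 of 19435 = 11661, so 11,661 needed; 1,944 in favor. Not satisfied.

Invalid — vote requirement not satisfied.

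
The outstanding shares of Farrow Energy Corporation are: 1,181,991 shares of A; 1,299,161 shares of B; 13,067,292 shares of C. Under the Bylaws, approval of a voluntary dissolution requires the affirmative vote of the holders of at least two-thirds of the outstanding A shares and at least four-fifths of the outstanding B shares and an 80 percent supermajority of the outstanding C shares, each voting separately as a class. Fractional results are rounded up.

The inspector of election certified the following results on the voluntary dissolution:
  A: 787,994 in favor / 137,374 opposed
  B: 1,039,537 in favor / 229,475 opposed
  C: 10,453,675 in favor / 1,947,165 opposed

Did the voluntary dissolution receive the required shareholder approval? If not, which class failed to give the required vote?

Not approved — the C shares did not give the required vote.

A: 2/3 of 1181991 = 787994; 787,994 required, 787,994 in favor — approved.
B: 4/5 of 1299161 = 1039328.80, rounded up to 1039329; 1,039,329 required, 1,039,537 in favor — approved.
C: 4/5 of 13067292 = 10453833.60, rounded up to 10453834; 10,453,834 required, 10,453,675 in favor — not approved.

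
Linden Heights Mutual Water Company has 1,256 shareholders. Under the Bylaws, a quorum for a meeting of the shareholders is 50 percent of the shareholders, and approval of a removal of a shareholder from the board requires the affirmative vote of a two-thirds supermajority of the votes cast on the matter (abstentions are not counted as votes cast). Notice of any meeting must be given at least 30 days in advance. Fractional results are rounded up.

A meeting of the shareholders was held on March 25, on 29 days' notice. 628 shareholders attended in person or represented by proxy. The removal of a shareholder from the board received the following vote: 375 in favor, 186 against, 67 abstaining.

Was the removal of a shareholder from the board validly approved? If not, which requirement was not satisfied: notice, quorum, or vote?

Notice: 29 days given; 30 required. Not satisfied.
Quorum: 50% of 1,256 = 628; 628 present. Satisfied.
Vote: requires two-thirds of the votes cast (628 − 67 abstaining = 561); 2/3 of 561 = 374, so 374 needed; 375 in favor. Satisfied.

Invalid — notice requirement not satisfied.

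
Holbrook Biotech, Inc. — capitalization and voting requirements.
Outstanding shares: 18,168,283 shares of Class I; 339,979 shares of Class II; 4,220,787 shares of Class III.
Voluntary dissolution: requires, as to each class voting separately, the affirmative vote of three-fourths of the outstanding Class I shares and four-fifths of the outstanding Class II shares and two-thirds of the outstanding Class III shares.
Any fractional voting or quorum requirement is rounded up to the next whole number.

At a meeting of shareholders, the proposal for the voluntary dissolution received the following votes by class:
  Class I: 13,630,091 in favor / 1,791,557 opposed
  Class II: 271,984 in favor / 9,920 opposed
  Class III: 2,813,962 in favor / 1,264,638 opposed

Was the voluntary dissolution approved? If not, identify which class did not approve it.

Class I: 3/4 of 18168283 = 13626212.25, rounded up to 13626213; 13,626,213 required, 13,630,091 in favor — approved.
Class II: 4/5 of 339979 = 271983.20, rounded up to 271984; 271,984 required, 271,984 in favor — approved.
Class III: 2/3 of 4220787 = 2813858; 2,813,858 required, 2,813,962 in favor — approved.

Approved — every class gave the required vote.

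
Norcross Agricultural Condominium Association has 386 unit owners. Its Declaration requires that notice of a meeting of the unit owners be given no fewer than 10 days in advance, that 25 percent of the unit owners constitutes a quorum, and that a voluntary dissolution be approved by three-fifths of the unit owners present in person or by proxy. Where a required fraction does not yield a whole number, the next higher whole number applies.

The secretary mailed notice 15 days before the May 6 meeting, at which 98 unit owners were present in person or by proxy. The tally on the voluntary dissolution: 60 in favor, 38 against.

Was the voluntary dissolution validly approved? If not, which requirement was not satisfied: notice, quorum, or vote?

Valid — all requirements satisfied.

Notice: 15 days given; 10 required. Satisfied.
Quorum: 25% of 386 = 96.50, rounded up to 97; 98 present. Satisfied.
Vote: requires three-fifths of those present (98); 3/5 of 98 = 58.80, rounded up to 59, so 59 needed; 60 in favor. Satisfied.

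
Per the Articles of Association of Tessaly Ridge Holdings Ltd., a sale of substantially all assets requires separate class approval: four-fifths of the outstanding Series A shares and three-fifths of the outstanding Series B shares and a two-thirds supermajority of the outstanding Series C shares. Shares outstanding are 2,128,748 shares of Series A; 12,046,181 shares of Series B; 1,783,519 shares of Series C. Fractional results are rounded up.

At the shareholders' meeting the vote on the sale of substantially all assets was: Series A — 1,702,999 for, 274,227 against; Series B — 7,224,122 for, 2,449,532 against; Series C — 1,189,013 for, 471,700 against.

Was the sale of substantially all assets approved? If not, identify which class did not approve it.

Not approved — the Series B shares did not give the required vote.

Series A: 4/5 of 2128748 = 1702998.40, rounded up to 1702999; 1,702,999 required, 1,702,999 in favor — approved.
Series B: 3/5 of 12046181 = 7227708.60, rounded up to 7227709; 7,227,709 required, 7,224,122 in favor — not approved.
Series C: 2/3 of 1783519 = 1189012.67, rounded up to 1189013; 1,189,013 required, 1,189,013 in favor — approved.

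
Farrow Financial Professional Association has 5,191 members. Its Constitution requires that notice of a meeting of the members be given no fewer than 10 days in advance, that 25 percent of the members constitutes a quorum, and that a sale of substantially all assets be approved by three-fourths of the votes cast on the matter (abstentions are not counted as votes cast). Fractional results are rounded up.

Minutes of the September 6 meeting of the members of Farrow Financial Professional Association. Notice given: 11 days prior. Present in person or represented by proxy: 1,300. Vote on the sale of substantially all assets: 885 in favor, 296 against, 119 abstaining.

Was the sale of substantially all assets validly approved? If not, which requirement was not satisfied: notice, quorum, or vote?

Notice: 11 days given; 10 required. Satisfied.
Quorum: 25% of 5,191 = 1,297.75, rounded up to 1,298; 1,300 present. Satisfied.
Vote: requires three-fourths of the votes cast (1,300 − 119 abstaining = 1,181); 3/4 of 1181 = 885.75, rounded up to 886, so 886 needed; 885 in favor. Not satisfied.

Invalid — vote requirement not satisfied.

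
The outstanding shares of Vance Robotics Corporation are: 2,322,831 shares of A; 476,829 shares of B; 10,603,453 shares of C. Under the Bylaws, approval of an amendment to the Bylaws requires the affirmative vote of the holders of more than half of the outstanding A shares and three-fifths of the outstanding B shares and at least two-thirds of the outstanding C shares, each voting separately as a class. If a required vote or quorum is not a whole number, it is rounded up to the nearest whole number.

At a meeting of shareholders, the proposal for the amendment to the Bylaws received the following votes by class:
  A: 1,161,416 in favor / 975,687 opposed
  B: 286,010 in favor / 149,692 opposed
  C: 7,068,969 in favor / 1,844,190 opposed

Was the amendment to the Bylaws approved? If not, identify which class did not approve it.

A: a majority of 2322831 is 1161416; 1,161,416 required, 1,161,416 in favor — approved.
B: 3/5 of 476829 = 286097.40, rounded up to 286098; 286,098 required, 286,010 in favor — not approved.
C: 2/3 of 10603453 = 7068968.67, rounded up to 7068969; 7,068,969 required, 7,068,969 in favor — approved.

Not approved — the B shares did not give the required vote.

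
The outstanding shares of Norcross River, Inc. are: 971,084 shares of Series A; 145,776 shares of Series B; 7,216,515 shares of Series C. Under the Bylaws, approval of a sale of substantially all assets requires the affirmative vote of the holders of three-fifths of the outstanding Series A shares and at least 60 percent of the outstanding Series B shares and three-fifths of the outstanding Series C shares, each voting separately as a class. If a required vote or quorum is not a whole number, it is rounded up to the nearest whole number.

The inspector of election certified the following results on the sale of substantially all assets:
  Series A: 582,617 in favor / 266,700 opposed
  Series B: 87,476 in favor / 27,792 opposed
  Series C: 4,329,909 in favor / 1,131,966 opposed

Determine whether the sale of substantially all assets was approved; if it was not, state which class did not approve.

Not approved — the Series A shares did not give the required vote.

Series A: 3/5 of 971084 = 582650.40, rounded up to 582651; 582,651 required, 582,617 in favor — not approved.
Series B: 3/5 of 145776 = 87465.60, rounded up to 87466; 87,466 required, 87,476 in favor — approved.
Series C: 3/5 of 7216515 = 4329909; 4,329,909 required, 4,329,909 in favor — approved.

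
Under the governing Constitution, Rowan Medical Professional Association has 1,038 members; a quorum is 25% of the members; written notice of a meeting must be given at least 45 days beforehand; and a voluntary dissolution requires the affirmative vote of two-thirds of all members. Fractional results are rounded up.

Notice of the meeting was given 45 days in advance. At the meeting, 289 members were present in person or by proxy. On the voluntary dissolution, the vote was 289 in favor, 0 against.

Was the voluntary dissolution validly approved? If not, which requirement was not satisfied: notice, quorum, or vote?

Notice: 45 days given; 45 required. Satisfied.
Quorum: 25% of 1,038 = 259.50, rounded up to 260; 289 present. Satisfied.
Vote: requires two-thirds of all members (1,038); 2/3 of 1038 = 692, so 692 needed; 289 in favor. Not satisfied.

Invalid — vote requirement not satisfied.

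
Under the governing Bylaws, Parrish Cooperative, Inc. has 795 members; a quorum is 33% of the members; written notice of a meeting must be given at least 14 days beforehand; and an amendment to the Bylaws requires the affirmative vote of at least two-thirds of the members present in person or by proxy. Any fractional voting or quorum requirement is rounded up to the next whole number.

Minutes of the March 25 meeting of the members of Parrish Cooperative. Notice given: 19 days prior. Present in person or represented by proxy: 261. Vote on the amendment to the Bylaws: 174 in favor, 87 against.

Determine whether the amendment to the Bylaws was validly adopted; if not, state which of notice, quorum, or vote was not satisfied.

Notice: 19 days given; 14 required. Satisfied.
Quorum: 33% of 795 = 262.35, rounded up to 263; 261 present. Not satisfied.
Vote: requires two-thirds of those present (261); 2/3 of 261 = 174, so 174 needed; 174 in favor. Satisfied.

Invalid — quorum requirement not satisfied.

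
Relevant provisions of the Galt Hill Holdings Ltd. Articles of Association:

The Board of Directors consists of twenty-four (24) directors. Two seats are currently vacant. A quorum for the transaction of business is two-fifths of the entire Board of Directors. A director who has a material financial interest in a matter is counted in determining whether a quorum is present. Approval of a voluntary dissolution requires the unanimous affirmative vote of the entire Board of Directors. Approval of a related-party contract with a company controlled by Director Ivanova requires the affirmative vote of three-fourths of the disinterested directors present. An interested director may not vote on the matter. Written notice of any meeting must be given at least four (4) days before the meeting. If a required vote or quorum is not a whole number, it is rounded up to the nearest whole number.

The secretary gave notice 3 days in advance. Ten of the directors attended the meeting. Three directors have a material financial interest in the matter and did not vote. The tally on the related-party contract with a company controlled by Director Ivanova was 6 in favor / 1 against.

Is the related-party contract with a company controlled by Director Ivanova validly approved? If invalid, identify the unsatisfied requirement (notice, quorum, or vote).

Notice: 3 days given; 4 required (3 < 4). Not satisfied.
Quorum: 10 present (interested directors count toward quorum); quorum is 10. Satisfied.
Vote: the related-party contract with a company controlled by Director Ivanova requires three-fourths of the disinterested directors present (10 − 3 = 7). 3/4 of 7 = 5.25, rounded up to 6, so 6 affirmative votes are needed; 6 voted in favor. Satisfied.

Invalid — notice requirement not satisfied.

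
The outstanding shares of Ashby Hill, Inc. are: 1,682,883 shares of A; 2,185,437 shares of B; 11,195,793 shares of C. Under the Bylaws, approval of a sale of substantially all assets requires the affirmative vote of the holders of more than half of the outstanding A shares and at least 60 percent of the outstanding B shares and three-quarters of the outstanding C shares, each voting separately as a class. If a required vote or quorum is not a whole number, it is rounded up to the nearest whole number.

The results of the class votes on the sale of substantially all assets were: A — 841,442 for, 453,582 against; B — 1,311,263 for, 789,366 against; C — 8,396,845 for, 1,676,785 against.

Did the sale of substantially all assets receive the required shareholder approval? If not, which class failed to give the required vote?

A: a majority of 1682883 is 841442; 841,442 required, 841,442 in favor — approved.
B: 3/5 of 2185437 = 1311262.20, rounded up to 1311263; 1,311,263 required, 1,311,263 in favor — approved.
C: 3/4 of 11195793 = 8396844.75, rounded up to 8396845; 8,396,845 required, 8,396,845 in favor — approved.

Approved — every class gave the required vote.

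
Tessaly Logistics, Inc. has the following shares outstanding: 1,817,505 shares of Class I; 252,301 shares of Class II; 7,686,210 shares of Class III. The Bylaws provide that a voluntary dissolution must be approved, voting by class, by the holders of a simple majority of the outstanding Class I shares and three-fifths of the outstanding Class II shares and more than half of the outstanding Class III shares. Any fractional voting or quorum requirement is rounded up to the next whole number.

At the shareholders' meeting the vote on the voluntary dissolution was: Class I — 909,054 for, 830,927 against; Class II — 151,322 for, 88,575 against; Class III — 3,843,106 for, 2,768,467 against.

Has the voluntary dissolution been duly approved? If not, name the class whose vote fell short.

Class I: a majority of 1817505 is 908753; 908,753 required, 909,054 in favor — approved.
Class II: 3/5 of 252301 = 151380.60, rounded up to 151381; 151,381 required, 151,322 in favor — not approved.
Class III: a majority of 7686210 is 3843106; 3,843,106 required, 3,843,106 in favor — approved.

Not approved — the Class II shares did not give the required vote.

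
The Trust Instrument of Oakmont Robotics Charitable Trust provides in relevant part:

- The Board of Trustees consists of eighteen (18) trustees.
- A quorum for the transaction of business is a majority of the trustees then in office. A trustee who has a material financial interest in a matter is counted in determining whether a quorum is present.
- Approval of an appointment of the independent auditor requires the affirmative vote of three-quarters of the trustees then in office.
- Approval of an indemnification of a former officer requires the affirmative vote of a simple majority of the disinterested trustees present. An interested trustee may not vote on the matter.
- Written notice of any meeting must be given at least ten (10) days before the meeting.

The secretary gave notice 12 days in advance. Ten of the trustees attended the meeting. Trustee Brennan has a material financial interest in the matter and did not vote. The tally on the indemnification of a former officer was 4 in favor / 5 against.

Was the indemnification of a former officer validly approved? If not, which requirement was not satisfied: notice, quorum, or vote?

Notice: 12 days given; 10 required (12 ≥ 10). Satisfied.
Quorum: 10 present (interested trustees count toward quorum); quorum is 10. Satisfied.
Vote: the indemnification of a former officer requires a majority of the disinterested trustees present (10 − 1 = 9). A majority of 9 is 5, so 5 affirmative votes are needed; 4 voted in favor. Not satisfied.

Invalid — vote requirement not satisfied.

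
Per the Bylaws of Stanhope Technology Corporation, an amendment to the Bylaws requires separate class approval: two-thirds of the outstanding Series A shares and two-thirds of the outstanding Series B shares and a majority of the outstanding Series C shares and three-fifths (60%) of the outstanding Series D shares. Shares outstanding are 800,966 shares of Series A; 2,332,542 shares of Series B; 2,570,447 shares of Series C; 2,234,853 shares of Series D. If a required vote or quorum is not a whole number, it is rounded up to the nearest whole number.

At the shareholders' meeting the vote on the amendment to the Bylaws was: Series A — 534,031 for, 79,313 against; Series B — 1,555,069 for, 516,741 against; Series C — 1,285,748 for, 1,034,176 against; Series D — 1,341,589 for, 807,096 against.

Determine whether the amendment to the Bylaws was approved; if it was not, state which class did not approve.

Series A: 2/3 of 800966 = 533977.33, rounded up to 533978; 533,978 required, 534,031 in favor — approved.
Series B: 2/3 of 2332542 = 1555028; 1,555,028 required, 1,555,069 in favor — approved.
Series C: a majority of 2570447 is 1285224; 1,285,224 required, 1,285,748 in favor — approved.
Series D: 3/5 of 2234853 = 1340911.80, rounded up to 1340912; 1,340,912 required, 1,341,589 in favor — approved.

Approved — every class gave the required vote.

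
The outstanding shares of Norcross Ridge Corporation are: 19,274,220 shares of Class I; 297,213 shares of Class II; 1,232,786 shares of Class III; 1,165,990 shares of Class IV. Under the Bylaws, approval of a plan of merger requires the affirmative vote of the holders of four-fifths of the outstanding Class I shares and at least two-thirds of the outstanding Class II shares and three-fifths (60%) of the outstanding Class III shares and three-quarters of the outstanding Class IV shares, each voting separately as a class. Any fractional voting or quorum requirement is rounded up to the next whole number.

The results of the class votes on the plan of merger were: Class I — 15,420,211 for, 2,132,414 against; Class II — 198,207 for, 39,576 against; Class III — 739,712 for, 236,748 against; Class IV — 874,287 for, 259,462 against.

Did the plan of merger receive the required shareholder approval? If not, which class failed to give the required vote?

Class I: 4/5 of 19274220 = 15419376; 15,419,376 required, 15,420,211 in favor — approved.
Class II: 2/3 of 297213 = 198142; 198,142 required, 198,207 in favor — approved.
Class III: 3/5 of 1232786 = 739671.60, rounded up to 739672; 739,672 required, 739,712 in favor — approved.
Class IV: 3/4 of 1165990 = 874492.50, rounded up to 874493; 874,493 required, 874,287 in favor — not approved.

Not approved — the Class IV shares did not give the required vote.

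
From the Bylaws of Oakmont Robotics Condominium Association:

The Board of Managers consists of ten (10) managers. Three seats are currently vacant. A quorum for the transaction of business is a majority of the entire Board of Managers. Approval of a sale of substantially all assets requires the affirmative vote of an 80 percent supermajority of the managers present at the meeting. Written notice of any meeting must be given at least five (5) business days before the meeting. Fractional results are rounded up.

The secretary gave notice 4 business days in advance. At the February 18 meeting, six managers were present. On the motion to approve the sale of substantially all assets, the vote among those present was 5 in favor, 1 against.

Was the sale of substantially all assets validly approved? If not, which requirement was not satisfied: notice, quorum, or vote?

Invalid — notice requirement not satisfied.

Notice: 4 business days given; 5 required (4 < 5). Not satisfied.
Quorum: 6 present; quorum is 6. Satisfied.
Vote: the sale of substantially all assets requires four-fifths of the managers present (6). 4/5 of 6 = 4.80, rounded up to 5, so 5 affirmative votes are needed; 5 voted in favor. Satisfied.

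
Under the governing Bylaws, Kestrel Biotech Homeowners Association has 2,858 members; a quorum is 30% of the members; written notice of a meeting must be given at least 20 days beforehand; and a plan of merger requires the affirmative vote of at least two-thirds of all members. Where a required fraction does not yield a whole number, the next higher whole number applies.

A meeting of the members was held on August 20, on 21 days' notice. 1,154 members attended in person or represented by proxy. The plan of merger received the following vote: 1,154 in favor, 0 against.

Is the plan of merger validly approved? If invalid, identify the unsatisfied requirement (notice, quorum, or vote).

Invalid — vote requirement not satisfied.

Notice: 21 days given; 20 required. Satisfied.
Quorum: 30% of 2,858 = 857.40, rounded up to 858; 1,154 present. Satisfied.
Vote: requires two-thirds of all members (2,858); 2/3 of 2858 = 1905.33, rounded up to 1906, so 1,906 needed; 1,154 in favor. Not satisfied.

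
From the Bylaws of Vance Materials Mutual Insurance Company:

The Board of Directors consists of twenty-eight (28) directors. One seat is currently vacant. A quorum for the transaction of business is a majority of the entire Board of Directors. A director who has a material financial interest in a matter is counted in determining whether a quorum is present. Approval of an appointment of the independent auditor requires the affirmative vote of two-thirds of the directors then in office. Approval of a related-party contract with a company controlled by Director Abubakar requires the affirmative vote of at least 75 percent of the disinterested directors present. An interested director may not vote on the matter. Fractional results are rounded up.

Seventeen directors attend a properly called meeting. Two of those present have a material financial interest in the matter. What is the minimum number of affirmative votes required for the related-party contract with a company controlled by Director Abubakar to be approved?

The related-party contract with a company controlled by Director Abubakar requires three-fourths of the disinterested directors present (17 − 2 = 15).
3/4 of 15 = 11.25, rounded up to 12.

12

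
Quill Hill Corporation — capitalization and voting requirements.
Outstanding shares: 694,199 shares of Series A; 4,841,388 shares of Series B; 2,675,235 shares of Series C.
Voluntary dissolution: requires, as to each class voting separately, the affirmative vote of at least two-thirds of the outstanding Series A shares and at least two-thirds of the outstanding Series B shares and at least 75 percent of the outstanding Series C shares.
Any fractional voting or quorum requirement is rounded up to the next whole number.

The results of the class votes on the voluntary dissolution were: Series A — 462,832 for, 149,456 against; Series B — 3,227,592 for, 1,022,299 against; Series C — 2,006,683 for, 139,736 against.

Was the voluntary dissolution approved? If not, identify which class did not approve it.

Series A: 2/3 of 694199 = 462799.33, rounded up to 462800; 462,800 required, 462,832 in favor — approved.
Series B: 2/3 of 4841388 = 3227592; 3,227,592 required, 3,227,592 in favor — approved.
Series C: 3/4 of 2675235 = 2006426.25, rounded up to 2006427; 2,006,427 required, 2,006,683 in favor — approved.

Approved — every class gave the required vote.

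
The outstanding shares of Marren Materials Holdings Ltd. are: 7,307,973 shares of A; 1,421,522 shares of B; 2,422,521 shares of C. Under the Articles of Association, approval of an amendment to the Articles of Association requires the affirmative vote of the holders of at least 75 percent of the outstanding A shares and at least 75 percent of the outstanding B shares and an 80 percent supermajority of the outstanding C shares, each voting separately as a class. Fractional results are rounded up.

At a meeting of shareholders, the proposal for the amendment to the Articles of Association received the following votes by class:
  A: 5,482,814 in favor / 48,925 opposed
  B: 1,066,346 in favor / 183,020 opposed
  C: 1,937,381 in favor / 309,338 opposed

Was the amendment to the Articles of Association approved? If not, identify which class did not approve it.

Not approved — the C shares did not give the required vote.

A: 3/4 of 7307973 = 5480979.75, rounded up to 5480980; 5,480,980 required, 5,482,814 in favor — approved.
B: 3/4 of 1421522 = 1066141.50, rounded up to 1066142; 1,066,142 required, 1,066,346 in favor — approved.
C: 4/5 of 2422521 = 1938016.80, rounded up to 1938017; 1,938,017 required, 1,937,381 in favor — not approved.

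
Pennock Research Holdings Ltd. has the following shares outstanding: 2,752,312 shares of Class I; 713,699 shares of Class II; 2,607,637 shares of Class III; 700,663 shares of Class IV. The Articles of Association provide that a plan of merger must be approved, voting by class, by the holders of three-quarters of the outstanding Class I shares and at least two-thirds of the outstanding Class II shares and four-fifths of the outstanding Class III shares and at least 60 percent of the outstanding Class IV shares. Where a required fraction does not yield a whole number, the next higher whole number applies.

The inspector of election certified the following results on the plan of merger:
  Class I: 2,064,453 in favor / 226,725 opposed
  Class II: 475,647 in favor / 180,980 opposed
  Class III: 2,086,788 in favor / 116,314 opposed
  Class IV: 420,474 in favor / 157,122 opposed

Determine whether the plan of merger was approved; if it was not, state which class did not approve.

Class I: 3/4 of 2752312 = 2064234; 2,064,234 required, 2,064,453 in favor — approved.
Class II: 2/3 of 713699 = 475799.33, rounded up to 475800; 475,800 required, 475,647 in favor — not approved.
Class III: 4/5 of 2607637 = 2086109.60, rounded up to 2086110; 2,086,110 required, 2,086,788 in favor — approved.
Class IV: 3/5 of 700663 = 420397.80, rounded up to 420398; 420,398 required, 420,474 in favor — approved.

Not approved — the Class II shares did not give the required vote.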